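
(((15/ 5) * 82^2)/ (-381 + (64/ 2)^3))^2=406909584/ 1048917769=0.39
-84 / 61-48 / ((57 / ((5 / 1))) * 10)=-2084 / 1159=-1.80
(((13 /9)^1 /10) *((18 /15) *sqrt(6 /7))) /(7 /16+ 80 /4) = 208 *sqrt(42) /171675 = 0.01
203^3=8365427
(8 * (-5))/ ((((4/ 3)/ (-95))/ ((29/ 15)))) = 5510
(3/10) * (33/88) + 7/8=79/80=0.99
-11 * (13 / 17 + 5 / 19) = -3652 / 323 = -11.31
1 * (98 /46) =49 /23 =2.13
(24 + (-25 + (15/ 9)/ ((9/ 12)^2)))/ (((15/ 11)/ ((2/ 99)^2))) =212/ 360855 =0.00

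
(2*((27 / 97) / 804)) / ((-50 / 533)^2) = 0.08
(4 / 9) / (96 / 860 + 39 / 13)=860 / 6021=0.14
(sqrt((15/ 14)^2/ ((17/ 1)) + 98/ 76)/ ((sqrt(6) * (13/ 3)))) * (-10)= -5 * sqrt(166491642)/ 58786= -1.10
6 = 6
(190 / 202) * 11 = 1045 / 101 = 10.35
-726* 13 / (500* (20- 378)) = 0.05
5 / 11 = 0.45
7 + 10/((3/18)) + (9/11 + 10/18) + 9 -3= 7363/99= 74.37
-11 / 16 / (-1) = 11 / 16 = 0.69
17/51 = 1/3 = 0.33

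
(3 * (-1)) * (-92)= 276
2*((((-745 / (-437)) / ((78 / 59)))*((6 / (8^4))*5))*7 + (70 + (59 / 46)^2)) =38379521503 / 267597824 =143.42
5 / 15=1 / 3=0.33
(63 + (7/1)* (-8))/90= 7/90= 0.08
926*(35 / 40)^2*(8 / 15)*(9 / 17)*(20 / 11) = 68061 / 187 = 363.96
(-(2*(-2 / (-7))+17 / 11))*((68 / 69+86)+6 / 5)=-4959112 / 26565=-186.68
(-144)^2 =20736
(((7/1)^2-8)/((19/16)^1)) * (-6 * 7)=-1450.11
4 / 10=2 / 5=0.40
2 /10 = 1 /5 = 0.20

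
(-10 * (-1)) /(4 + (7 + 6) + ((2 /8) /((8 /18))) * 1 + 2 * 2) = 32 /69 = 0.46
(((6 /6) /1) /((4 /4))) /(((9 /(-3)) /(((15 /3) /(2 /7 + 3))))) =-35 /69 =-0.51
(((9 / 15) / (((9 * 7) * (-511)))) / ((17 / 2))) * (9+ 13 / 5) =-116 / 4560675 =-0.00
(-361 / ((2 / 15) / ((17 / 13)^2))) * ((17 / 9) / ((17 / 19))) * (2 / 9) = -9911255 / 4563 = -2172.09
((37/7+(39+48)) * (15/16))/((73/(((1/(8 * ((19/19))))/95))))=51/32704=0.00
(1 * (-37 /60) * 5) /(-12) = 37 /144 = 0.26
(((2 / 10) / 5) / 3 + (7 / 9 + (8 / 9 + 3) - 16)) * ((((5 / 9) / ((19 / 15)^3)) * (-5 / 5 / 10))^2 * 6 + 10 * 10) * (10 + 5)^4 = -5392405416830625 / 94091762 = -57310069.47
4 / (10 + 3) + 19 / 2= 255 / 26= 9.81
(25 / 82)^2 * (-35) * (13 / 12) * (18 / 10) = -170625 / 26896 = -6.34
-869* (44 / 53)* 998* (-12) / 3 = 152638112 / 53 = 2879964.38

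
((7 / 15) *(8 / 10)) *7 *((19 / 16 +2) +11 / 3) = 16121 / 900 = 17.91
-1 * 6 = -6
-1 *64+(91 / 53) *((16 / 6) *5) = -6536 / 159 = -41.11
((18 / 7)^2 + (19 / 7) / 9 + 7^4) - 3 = 1060567 / 441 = 2404.91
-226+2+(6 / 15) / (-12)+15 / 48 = -53693 / 240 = -223.72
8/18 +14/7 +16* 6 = 886/9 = 98.44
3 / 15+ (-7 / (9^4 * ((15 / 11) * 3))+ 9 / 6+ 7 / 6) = 846292 / 295245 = 2.87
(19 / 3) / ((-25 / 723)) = -4579 / 25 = -183.16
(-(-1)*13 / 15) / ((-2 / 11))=-4.77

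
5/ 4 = 1.25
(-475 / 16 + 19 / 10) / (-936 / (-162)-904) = 20007 / 646720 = 0.03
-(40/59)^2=-1600/3481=-0.46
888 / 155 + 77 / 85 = 17483 / 2635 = 6.63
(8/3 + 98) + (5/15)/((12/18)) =607/6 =101.17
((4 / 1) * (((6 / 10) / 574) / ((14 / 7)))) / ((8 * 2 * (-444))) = -1 / 3398080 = -0.00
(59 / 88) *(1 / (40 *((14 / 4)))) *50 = 0.24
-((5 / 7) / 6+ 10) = -425 / 42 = -10.12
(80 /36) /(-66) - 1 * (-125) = 37115 /297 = 124.97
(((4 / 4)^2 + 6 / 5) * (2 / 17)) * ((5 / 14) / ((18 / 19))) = 209 / 2142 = 0.10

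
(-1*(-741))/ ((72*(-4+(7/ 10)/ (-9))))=-3705/ 1468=-2.52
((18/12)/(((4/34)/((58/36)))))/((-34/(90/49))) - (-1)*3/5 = -0.51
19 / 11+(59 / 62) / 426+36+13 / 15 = 18689039 / 484220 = 38.60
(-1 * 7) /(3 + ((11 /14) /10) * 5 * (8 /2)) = -49 /32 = -1.53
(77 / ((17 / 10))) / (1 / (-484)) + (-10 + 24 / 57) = -7084014 / 323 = -21931.93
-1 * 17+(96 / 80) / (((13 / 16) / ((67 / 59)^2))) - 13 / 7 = -16.95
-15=-15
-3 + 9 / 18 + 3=1 / 2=0.50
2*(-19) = -38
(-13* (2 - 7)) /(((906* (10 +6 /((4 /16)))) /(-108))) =-585 /2567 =-0.23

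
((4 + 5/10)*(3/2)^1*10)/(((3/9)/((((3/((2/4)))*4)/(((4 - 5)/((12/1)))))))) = -58320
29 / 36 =0.81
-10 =-10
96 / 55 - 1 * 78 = -76.25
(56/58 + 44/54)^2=1943236/613089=3.17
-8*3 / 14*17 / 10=-102 / 35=-2.91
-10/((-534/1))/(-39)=-5/10413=-0.00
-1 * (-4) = 4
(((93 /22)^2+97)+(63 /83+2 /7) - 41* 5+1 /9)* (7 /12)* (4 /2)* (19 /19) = -225179371 /2169288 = -103.80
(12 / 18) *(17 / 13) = 34 / 39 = 0.87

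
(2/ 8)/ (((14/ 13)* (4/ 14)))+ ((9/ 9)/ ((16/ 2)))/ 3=41/ 48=0.85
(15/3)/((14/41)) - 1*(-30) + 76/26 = 8657/182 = 47.57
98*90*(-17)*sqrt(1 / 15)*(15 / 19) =-149940*sqrt(15) / 19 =-30563.95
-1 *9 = -9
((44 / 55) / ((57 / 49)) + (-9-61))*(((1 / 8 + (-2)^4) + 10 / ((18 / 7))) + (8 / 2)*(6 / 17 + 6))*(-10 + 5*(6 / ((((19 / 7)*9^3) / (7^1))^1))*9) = 7494569992 / 263169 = 28478.16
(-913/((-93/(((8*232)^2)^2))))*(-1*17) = -184175385028591616/93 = -1980380484178404.47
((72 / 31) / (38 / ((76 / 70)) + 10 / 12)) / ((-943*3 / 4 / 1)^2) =768 / 5926844585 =0.00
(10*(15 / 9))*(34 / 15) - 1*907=-7823 / 9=-869.22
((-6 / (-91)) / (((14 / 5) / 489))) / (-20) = -1467 / 2548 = -0.58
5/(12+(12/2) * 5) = 5/42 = 0.12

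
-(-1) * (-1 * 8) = -8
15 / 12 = 5 / 4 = 1.25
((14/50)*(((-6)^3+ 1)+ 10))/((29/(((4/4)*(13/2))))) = -3731/290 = -12.87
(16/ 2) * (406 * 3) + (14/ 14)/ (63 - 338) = 2679599/ 275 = 9744.00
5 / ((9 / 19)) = 95 / 9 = 10.56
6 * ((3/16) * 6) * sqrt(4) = 27/2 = 13.50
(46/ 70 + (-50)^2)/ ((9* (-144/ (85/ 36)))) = -1487891/ 326592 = -4.56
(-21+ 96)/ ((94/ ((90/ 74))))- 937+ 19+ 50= -3015529/ 3478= -867.03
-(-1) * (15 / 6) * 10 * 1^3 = 25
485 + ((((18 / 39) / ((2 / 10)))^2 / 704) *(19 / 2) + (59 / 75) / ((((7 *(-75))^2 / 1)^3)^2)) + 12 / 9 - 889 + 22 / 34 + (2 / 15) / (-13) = -13366936086665664009735089242458343446192911 / 33254559065201570824098587036132812500000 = -401.96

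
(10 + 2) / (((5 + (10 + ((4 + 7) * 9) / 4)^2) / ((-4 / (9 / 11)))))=-2816 / 58203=-0.05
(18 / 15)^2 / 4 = 9 / 25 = 0.36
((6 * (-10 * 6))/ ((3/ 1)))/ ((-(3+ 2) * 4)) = 6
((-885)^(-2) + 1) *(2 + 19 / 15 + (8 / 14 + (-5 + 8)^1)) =562356268 / 82238625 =6.84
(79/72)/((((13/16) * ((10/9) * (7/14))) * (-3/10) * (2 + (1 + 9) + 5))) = -316/663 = -0.48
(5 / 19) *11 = 55 / 19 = 2.89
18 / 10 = 9 / 5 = 1.80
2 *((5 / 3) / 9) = 10 / 27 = 0.37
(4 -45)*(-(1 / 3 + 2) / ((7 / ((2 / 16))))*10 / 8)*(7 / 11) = 1435 / 1056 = 1.36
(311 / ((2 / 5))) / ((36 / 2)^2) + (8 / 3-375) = -239717 / 648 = -369.93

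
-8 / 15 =-0.53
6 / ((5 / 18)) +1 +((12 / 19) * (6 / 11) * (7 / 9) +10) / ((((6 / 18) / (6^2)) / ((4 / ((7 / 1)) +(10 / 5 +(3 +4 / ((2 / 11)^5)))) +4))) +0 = 22335079.40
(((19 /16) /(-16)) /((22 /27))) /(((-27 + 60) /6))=-513 /30976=-0.02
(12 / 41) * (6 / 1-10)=-48 / 41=-1.17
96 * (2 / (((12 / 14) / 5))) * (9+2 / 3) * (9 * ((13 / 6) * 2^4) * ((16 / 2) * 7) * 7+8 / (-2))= 3972304000 / 3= 1324101333.33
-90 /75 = -1.20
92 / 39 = 2.36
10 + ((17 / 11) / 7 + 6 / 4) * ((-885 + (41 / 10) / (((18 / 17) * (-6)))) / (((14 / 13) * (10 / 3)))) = -643503233 / 1552320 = -414.54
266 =266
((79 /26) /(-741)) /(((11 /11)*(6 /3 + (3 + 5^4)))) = -79 /12137580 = -0.00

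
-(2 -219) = 217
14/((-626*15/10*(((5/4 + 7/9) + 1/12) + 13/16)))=-672/131773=-0.01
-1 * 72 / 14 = -36 / 7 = -5.14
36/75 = 12/25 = 0.48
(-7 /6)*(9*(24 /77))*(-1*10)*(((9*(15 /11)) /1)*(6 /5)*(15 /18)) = 48600 /121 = 401.65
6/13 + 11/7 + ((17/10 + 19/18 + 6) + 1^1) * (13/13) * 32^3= 1309057157/4095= 319672.08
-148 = -148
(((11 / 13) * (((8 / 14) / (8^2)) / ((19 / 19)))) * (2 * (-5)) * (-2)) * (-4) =-55 / 91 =-0.60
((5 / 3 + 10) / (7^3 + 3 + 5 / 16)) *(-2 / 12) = -280 / 49869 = -0.01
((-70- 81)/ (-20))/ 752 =151/ 15040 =0.01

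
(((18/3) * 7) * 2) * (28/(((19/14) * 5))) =32928/95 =346.61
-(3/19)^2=-9/361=-0.02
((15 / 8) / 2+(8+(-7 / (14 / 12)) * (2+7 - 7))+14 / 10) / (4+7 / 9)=-1197 / 3440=-0.35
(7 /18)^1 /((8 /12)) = 7 /12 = 0.58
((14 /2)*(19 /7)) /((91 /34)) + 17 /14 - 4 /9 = 7.87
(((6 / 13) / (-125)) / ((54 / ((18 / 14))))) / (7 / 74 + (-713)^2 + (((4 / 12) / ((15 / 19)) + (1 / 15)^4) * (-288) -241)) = -3330 / 19242650791637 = -0.00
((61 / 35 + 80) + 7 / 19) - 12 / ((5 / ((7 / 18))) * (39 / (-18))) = 713576 / 8645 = 82.54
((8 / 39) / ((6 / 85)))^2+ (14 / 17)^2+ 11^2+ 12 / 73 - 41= 25785895504 / 288796833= 89.29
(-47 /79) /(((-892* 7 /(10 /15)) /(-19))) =-893 /739914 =-0.00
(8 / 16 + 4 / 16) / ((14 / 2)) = 3 / 28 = 0.11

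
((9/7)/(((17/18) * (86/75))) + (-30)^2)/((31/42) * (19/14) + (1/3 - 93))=-387355500/39400169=-9.83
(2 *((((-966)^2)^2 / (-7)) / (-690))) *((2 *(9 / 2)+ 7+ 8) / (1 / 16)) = 692297238528 / 5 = 138459447705.60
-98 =-98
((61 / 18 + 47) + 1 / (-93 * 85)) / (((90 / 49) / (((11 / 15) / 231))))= 16729573 / 192091500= 0.09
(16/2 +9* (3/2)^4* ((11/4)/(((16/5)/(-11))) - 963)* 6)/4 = -136108223/2048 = -66459.09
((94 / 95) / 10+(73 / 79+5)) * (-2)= -452026 / 37525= -12.05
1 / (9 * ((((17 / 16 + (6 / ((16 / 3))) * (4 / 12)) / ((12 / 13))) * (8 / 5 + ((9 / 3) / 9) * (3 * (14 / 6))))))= 320 / 17641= 0.02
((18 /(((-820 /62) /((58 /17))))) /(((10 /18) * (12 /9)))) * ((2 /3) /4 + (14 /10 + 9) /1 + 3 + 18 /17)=-543156921 /5924500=-91.68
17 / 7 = 2.43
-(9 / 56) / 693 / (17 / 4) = -1 / 18326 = -0.00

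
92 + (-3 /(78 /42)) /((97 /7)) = 115865 /1261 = 91.88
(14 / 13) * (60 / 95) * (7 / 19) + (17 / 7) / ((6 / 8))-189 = -18282697 / 98553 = -185.51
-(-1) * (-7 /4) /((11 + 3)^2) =-1 /112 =-0.01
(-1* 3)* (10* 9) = -270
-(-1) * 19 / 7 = 19 / 7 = 2.71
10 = 10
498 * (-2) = -996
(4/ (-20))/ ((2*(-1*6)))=1/ 60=0.02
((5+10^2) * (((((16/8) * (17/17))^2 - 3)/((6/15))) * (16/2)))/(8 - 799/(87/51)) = -60900/13351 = -4.56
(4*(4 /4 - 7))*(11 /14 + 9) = -1644 /7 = -234.86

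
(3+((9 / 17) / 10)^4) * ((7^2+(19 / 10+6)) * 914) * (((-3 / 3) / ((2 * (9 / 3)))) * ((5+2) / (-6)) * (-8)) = -1520279114355197 / 6264075000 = -242698.10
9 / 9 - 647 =-646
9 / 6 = 3 / 2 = 1.50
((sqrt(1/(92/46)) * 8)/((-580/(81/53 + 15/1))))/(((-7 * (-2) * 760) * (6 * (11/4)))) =-73 * sqrt(2)/112431550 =-0.00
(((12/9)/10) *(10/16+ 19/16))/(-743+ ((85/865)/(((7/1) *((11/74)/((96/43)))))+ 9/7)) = -16611287/50968248000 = -0.00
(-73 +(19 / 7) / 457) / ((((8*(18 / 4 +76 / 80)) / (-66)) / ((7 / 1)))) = 38528820 / 49813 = 773.47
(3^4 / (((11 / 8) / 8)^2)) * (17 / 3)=1880064 / 121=15537.72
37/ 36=1.03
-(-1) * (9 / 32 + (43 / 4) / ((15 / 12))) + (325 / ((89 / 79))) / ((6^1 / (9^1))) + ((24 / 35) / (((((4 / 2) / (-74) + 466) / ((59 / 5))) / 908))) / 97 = 122739889034061 / 277837565600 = 441.77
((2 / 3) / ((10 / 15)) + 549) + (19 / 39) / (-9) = 193031 / 351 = 549.95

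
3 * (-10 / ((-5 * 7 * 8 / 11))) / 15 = 11 / 140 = 0.08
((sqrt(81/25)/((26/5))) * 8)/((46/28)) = 504/299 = 1.69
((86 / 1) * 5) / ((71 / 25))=10750 / 71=151.41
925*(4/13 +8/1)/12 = 8325/13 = 640.38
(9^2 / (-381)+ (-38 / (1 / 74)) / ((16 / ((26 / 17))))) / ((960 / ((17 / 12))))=-1161571 / 2926080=-0.40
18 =18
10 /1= 10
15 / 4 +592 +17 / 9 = 21515 / 36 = 597.64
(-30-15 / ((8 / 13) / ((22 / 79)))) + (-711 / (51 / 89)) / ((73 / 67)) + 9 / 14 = -3225288645 / 2745092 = -1174.93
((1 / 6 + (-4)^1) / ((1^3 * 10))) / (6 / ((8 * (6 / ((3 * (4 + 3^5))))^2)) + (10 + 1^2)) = -92 / 2748045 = -0.00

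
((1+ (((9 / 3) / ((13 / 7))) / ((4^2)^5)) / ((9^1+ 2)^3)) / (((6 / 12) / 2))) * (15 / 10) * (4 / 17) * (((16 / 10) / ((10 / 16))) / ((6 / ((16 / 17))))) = 18143510549 / 32003628800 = 0.57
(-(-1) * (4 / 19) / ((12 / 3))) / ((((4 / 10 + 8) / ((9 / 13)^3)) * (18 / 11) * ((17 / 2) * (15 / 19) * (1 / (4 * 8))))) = 1584 / 261443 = 0.01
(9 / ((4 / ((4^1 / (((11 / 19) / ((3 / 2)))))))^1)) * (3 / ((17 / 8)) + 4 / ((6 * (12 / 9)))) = 33345 / 748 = 44.58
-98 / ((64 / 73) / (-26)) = 46501 / 16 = 2906.31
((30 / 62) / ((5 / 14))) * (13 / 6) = 91 / 31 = 2.94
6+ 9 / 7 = 51 / 7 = 7.29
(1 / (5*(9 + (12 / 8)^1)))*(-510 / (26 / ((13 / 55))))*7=-34 / 55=-0.62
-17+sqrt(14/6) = -17+sqrt(21)/3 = -15.47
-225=-225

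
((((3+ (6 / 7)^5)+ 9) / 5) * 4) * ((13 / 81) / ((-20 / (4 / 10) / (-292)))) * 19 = 2014279072 / 11344725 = 177.55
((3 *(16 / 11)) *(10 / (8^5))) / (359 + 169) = 5 / 1982464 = 0.00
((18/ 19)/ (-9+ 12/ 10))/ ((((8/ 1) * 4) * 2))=-15/ 7904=-0.00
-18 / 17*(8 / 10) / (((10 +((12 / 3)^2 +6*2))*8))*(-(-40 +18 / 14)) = -2439 / 22610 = -0.11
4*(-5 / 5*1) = -4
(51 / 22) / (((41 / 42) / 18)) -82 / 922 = 8868667 / 207911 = 42.66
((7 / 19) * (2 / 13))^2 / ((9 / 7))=1372 / 549081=0.00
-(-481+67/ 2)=895/ 2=447.50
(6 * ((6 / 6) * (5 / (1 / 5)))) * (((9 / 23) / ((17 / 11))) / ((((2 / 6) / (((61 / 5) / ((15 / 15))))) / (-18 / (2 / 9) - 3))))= -45654840 / 391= -116764.30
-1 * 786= -786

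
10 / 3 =3.33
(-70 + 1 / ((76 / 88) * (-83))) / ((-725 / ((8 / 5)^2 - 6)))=-9495432 / 28583125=-0.33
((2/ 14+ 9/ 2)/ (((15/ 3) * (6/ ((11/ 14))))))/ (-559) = -11/ 50568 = -0.00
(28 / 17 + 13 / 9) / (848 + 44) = 0.00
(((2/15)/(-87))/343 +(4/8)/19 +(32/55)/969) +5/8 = 436540997/669632040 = 0.65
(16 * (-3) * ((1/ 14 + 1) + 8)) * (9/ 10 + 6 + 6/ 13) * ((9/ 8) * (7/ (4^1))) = -3281553/ 520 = -6310.68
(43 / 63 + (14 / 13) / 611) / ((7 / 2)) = 684862 / 3502863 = 0.20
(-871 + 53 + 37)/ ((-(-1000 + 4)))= -781/ 996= -0.78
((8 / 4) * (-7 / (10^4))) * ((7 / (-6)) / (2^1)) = 0.00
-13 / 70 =-0.19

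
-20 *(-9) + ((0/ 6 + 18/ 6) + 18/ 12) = 369/ 2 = 184.50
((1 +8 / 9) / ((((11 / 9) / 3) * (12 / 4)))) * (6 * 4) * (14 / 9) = 1904 / 33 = 57.70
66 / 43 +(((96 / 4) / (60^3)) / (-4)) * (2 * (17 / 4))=4751269 / 3096000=1.53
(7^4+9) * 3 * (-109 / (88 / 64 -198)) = 6304560 / 1573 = 4007.98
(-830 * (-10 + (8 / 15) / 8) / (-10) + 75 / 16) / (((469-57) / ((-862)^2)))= -36547919467 / 24720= -1478475.71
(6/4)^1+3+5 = 19/2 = 9.50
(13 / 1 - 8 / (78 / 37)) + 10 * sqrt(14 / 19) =10 * sqrt(266) / 19 + 359 / 39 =17.79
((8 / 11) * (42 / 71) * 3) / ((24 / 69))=2898 / 781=3.71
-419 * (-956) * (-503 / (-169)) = 201483692 / 169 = 1192211.20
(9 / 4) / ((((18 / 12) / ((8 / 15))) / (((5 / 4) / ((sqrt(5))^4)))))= 1 / 25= 0.04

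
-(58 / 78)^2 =-841 / 1521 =-0.55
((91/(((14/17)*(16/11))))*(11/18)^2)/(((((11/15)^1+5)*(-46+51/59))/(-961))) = 83390337745/791486208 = 105.36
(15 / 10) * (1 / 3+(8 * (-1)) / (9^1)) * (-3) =5 / 2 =2.50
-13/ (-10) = 13/ 10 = 1.30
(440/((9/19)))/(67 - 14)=8360/477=17.53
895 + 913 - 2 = 1806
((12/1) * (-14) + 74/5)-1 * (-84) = -346/5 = -69.20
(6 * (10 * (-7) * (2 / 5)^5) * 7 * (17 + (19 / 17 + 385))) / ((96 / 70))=-18804632 / 2125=-8849.24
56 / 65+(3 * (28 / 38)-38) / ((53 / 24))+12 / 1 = -218948 / 65455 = -3.35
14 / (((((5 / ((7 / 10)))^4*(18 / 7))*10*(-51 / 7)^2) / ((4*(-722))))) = -2081093161 / 182882812500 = -0.01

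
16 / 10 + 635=3183 / 5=636.60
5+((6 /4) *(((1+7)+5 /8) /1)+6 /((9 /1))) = 893 /48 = 18.60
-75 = -75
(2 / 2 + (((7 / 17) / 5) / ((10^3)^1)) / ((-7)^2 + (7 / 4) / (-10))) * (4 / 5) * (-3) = -2371504 / 988125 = -2.40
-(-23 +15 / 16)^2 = -124609 / 256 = -486.75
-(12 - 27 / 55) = -633 / 55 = -11.51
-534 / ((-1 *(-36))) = -89 / 6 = -14.83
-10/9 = -1.11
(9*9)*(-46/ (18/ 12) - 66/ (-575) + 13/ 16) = -2408.89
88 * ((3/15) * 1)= 17.60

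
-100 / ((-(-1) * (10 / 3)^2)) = -9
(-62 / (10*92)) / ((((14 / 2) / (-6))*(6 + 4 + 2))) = 31 / 6440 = 0.00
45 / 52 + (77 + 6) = 83.87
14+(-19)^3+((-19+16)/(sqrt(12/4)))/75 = -6845 -sqrt(3)/75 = -6845.02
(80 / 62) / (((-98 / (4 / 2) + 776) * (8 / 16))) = 80 / 22537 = 0.00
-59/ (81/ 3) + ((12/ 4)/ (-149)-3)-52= -57.21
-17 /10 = -1.70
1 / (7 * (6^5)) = 1 / 54432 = 0.00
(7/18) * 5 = 35/18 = 1.94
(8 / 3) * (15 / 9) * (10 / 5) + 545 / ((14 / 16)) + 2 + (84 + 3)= 720.75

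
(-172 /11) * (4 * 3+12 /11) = -24768 /121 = -204.69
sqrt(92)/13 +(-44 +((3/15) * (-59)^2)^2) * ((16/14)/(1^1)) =2 * sqrt(23)/13 +96930088/175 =553886.95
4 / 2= 2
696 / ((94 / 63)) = 21924 / 47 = 466.47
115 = 115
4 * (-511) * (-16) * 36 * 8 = 9418752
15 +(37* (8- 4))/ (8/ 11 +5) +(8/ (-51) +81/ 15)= 246782/ 5355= 46.08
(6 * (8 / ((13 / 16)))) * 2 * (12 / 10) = 141.78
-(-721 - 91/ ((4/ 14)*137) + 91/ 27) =5326223/ 7398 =719.95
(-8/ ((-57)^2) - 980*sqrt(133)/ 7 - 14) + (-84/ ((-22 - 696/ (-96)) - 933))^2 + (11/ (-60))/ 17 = -140*sqrt(133) - 13079240293009/ 933871831380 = -1628.56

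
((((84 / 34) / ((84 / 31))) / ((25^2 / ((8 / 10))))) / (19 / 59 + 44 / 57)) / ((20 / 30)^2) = 938277 / 390893750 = 0.00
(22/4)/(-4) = -11/8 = -1.38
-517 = -517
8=8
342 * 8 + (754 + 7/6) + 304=22771/6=3795.17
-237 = -237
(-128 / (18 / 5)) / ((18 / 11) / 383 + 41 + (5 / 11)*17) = -674080 / 923877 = -0.73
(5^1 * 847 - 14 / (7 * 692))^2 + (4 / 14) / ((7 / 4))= 105209393766297 / 5866084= 17935200.68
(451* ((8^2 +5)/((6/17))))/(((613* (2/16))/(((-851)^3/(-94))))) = 217356171176782/28811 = 7544207808.71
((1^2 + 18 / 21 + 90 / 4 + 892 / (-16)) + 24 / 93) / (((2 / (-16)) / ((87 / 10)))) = 470235 / 217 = 2166.98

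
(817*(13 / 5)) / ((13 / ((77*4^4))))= 16104704 / 5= 3220940.80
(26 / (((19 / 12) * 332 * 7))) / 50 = 0.00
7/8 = 0.88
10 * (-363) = -3630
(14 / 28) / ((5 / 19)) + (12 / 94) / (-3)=1.86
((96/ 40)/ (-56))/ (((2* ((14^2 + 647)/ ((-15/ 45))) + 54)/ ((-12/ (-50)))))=1/ 486500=0.00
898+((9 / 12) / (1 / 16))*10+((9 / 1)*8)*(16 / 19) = 20494 / 19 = 1078.63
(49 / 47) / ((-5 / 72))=-3528 / 235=-15.01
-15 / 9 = -5 / 3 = -1.67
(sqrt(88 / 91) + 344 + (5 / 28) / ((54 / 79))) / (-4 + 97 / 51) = -8848891 / 53928 - 102 * sqrt(2002) / 9737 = -164.56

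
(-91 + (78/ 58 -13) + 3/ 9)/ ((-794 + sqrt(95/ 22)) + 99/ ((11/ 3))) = 8902 *sqrt(2090)/ 1125976881 + 150212348/ 1125976881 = 0.13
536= 536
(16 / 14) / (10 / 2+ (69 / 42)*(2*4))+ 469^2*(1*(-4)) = -111740180 / 127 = -879843.94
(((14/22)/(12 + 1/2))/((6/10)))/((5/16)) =224/825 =0.27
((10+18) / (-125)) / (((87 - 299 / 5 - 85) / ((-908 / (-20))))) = 0.18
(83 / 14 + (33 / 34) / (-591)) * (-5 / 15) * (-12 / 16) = 138945 / 93772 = 1.48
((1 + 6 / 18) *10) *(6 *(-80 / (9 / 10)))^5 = -419430400000000000 / 729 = -575350342935528.12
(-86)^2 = 7396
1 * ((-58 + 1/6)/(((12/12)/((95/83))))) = -66.19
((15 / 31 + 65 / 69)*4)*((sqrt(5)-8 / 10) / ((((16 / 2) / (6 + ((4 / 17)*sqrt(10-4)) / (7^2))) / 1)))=610*(-4 + 5*sqrt(5))*(2*sqrt(6) + 2499) / 1781787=6.16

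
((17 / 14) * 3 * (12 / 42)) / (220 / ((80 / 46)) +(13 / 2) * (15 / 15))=51 / 6517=0.01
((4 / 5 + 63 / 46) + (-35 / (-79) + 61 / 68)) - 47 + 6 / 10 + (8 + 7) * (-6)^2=307104407 / 617780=497.11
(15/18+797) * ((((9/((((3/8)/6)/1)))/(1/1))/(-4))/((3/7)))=-67018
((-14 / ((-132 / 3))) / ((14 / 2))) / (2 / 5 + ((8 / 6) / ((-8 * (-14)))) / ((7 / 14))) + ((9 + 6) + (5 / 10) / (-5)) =146921 / 9790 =15.01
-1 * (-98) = 98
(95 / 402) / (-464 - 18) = -95 / 193764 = -0.00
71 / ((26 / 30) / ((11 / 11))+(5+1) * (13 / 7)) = 5.91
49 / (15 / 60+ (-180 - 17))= -196 / 787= -0.25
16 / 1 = 16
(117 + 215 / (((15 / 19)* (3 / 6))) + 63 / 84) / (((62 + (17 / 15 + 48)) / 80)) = 794900 / 1667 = 476.84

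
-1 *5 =-5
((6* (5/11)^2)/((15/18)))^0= 1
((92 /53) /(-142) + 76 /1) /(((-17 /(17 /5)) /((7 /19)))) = -2001594 /357485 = -5.60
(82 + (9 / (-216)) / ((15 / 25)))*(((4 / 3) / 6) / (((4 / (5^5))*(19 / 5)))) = 92171875 / 24624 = 3743.17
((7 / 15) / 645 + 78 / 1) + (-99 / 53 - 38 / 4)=68335267 / 1025550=66.63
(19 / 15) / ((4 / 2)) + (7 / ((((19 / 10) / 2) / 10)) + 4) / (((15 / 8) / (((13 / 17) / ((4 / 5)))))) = 40.24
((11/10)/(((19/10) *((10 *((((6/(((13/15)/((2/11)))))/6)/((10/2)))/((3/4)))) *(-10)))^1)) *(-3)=4719/15200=0.31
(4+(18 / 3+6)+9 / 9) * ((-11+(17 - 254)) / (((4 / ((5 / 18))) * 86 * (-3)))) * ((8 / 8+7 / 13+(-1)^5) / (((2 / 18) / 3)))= 18445 / 1118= 16.50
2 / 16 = 1 / 8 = 0.12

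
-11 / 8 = -1.38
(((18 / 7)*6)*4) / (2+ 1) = 144 / 7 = 20.57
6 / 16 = 3 / 8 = 0.38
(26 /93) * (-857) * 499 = -11118718 /93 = -119556.11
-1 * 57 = -57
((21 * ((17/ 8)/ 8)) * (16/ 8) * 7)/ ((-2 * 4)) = -2499/ 256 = -9.76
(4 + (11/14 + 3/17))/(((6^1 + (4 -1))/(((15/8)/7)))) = 5905/39984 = 0.15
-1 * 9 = -9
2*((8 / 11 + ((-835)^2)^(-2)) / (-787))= -7777963210022 / 4208364219310625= -0.00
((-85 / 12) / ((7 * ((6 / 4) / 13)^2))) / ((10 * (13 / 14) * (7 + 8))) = -221 / 405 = -0.55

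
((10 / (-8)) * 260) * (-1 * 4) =1300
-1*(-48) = 48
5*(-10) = -50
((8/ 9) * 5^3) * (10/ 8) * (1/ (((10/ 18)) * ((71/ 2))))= 500/ 71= 7.04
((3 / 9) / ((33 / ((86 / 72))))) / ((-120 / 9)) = -43 / 47520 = -0.00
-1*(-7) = 7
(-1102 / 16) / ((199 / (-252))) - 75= 4863 / 398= 12.22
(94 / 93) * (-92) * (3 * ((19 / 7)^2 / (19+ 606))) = -3121928 / 949375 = -3.29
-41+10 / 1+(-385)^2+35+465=148694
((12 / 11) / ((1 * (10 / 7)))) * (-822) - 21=-35679 / 55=-648.71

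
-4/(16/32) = -8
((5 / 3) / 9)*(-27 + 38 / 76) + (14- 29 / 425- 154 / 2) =-1560041 / 22950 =-67.98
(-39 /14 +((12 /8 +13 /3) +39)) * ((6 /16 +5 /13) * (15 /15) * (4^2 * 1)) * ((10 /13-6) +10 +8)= 23159324 /3549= 6525.59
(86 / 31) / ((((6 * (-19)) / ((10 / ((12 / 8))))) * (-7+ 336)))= -860 / 1744029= -0.00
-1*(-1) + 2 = 3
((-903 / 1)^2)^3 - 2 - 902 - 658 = 542158788145461367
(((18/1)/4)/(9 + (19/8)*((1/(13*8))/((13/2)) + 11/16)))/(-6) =-5408/76695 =-0.07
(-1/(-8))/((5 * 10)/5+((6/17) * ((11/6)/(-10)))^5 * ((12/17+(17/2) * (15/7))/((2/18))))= 4224074575000/337919439086123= 0.01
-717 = -717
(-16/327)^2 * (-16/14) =-2048/748503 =-0.00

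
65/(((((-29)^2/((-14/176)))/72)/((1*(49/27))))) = -22295/27753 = -0.80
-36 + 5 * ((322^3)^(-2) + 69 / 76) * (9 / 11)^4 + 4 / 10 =-52038635792740227792373 / 1550349366361518726080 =-33.57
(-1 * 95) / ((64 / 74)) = -3515 / 32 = -109.84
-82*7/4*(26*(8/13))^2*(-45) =1653120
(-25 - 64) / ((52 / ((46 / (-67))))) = 1.18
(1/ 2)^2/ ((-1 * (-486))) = 1/ 1944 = 0.00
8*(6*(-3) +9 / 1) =-72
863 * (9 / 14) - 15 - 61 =6703 / 14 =478.79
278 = 278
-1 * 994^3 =-982107784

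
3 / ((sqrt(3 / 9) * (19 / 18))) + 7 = 11.92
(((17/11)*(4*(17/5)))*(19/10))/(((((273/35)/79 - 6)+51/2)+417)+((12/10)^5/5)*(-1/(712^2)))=2147526668125/23478605105802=0.09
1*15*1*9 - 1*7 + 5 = 133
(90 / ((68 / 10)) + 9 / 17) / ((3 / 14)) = 1092 / 17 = 64.24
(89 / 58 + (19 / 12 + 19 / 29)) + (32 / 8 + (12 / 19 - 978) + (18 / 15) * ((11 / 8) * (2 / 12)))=-969.32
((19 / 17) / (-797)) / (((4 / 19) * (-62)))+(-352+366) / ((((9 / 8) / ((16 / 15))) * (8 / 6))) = 1505364341 / 151206840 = 9.96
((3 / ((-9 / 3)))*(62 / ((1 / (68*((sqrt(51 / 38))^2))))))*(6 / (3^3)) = -71672 / 57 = -1257.40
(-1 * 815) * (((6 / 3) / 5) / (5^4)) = -326 / 625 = -0.52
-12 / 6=-2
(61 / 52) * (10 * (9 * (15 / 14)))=41175 / 364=113.12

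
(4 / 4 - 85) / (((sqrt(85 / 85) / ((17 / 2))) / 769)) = -549066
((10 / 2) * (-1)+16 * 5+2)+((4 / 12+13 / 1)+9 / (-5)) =1328 / 15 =88.53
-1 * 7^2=-49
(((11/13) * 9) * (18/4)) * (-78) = -2673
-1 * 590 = -590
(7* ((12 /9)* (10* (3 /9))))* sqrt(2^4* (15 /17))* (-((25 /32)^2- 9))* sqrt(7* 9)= 300685* sqrt(1785) /1632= 7784.14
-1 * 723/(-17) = 723/17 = 42.53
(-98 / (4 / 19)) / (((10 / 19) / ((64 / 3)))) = -18868.27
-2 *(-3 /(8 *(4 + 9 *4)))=3 /160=0.02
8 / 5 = 1.60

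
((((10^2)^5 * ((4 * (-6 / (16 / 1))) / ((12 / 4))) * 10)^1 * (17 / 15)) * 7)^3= -1685159000000000000000000000000000000 / 27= -62413296296296296296296300000000000.00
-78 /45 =-26 /15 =-1.73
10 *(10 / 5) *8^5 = 655360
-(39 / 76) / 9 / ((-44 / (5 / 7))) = 65 / 70224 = 0.00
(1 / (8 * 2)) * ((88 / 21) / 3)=11 / 126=0.09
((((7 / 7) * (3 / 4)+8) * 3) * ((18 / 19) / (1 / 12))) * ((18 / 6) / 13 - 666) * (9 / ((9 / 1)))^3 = -49073850 / 247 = -198679.55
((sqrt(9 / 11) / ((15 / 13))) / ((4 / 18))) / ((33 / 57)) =2223*sqrt(11) / 1210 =6.09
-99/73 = -1.36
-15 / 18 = -5 / 6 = -0.83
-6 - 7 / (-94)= -557 / 94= -5.93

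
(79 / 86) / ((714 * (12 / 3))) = 79 / 245616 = 0.00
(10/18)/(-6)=-5/54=-0.09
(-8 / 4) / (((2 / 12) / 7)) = -84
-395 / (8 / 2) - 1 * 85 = -735 / 4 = -183.75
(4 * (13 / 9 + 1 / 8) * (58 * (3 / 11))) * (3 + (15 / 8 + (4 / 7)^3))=45514253 / 90552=502.63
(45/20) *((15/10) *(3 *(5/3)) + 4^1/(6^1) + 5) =237/8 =29.62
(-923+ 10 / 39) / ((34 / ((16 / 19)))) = -287896 / 12597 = -22.85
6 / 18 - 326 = -977 / 3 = -325.67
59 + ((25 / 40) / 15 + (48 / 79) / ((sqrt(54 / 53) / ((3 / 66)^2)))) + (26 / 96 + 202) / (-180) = 2 * sqrt(318) / 28677 + 500411 / 8640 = 57.92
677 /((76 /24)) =4062 /19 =213.79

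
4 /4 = 1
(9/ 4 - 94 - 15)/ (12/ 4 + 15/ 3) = -427/ 32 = -13.34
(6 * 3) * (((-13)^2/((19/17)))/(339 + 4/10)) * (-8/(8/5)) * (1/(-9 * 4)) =71825/64486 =1.11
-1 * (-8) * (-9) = -72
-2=-2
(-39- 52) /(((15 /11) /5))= -1001 /3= -333.67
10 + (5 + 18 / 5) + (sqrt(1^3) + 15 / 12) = 417 / 20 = 20.85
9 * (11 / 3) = 33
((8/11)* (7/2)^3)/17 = 343/187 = 1.83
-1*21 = -21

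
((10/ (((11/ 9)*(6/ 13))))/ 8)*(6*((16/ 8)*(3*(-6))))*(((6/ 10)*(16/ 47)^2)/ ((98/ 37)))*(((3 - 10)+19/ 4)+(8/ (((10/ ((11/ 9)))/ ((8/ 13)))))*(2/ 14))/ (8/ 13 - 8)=-153450063/ 41672785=-3.68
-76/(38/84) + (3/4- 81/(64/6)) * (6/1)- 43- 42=-4705/16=-294.06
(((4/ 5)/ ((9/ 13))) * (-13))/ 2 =-338/ 45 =-7.51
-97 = -97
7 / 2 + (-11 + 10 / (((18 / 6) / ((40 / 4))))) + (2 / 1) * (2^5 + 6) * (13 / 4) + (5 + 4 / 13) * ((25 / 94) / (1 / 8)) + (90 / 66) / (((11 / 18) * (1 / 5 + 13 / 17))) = 5209479677 / 18187026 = 286.44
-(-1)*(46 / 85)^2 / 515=2116 / 3720875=0.00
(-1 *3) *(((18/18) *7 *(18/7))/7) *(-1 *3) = 162/7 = 23.14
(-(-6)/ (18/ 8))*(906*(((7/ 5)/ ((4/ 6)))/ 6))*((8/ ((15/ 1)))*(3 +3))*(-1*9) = -608832/ 25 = -24353.28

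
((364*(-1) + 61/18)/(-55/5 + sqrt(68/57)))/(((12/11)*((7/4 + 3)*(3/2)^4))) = 1142416*sqrt(969)/283765437 + 6283288/4978341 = 1.39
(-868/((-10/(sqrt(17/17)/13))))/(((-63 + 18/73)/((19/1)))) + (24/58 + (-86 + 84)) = -3.61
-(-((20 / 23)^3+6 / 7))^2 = -16641516004 / 7253758561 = -2.29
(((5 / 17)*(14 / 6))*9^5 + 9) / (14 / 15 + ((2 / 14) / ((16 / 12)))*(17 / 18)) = 578808720 / 14773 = 39180.17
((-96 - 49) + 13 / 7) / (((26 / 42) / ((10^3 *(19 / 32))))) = -3569625 / 26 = -137293.27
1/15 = 0.07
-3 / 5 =-0.60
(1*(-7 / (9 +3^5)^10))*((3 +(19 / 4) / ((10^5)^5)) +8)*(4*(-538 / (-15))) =-487078189300411522633744877 / 45536784203714317516800000000000000000000000000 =-0.00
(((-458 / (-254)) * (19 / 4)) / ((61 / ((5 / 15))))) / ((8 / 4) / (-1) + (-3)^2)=0.01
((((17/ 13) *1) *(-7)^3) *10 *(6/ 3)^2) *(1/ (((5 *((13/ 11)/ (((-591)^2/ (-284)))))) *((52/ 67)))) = 1501016585607/ 311974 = 4811351.54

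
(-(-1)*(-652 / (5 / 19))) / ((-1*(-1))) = -12388 / 5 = -2477.60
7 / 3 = 2.33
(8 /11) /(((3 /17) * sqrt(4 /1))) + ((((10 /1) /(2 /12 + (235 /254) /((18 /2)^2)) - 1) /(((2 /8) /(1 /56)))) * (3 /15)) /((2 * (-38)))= 47100719 /22973280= 2.05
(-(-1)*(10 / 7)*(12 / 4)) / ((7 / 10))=6.12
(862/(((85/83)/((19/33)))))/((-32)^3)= -679687/45957120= -0.01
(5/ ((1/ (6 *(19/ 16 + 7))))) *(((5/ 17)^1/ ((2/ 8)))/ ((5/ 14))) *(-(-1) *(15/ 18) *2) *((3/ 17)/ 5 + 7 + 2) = 3521280/ 289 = 12184.36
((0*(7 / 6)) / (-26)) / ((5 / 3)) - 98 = -98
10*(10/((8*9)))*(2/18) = 25/162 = 0.15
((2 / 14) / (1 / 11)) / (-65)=-11 / 455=-0.02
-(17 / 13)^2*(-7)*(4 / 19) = 8092 / 3211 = 2.52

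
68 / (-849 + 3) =-34 / 423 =-0.08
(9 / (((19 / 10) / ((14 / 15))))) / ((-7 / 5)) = -60 / 19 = -3.16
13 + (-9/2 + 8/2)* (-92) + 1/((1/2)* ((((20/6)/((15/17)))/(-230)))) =-1067/17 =-62.76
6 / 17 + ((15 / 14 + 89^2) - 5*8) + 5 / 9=16885343 / 2142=7882.98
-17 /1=-17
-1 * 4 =-4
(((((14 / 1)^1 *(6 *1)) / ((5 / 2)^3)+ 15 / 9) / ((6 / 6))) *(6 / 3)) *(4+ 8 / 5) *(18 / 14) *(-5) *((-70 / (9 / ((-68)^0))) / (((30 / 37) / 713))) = 3901644376 / 1125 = 3468128.33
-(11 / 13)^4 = -14641 / 28561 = -0.51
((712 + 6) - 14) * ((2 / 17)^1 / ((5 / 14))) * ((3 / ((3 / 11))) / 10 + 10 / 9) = 1961344 / 3825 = 512.77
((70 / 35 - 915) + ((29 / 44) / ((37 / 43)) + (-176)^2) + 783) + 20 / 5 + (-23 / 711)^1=35709970973 / 1157508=30850.73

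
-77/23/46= -77/1058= -0.07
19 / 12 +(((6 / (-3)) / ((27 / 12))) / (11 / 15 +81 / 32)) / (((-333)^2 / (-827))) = 3305732437 / 2085156756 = 1.59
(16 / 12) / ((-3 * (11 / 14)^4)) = -1.17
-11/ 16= -0.69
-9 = -9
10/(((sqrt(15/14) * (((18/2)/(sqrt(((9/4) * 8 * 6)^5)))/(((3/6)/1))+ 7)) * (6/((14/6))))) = -3024 * sqrt(70)/2222131967+ 82301184 * sqrt(210)/2222131967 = 0.54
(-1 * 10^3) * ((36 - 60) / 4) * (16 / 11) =8727.27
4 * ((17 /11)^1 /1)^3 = 19652 /1331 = 14.76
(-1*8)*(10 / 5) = -16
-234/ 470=-117/ 235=-0.50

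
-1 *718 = -718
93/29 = 3.21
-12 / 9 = -4 / 3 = -1.33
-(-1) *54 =54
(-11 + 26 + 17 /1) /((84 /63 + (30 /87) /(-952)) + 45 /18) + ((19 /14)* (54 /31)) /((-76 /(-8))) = 296136402 /34444627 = 8.60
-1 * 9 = -9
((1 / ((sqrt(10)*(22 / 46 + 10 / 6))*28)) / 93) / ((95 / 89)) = 2047*sqrt(10) / 122040800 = 0.00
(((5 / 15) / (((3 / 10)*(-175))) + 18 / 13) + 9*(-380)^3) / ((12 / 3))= -505576888589 / 4095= -123461999.66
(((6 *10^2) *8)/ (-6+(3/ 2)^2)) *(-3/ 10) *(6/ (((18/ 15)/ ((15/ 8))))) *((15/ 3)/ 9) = 2000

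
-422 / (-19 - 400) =422 / 419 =1.01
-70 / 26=-35 / 13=-2.69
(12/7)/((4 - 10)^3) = -1/126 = -0.01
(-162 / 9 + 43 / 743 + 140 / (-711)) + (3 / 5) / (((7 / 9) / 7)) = -33648434 / 2641365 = -12.74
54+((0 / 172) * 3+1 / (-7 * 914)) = 345491 / 6398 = 54.00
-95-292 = -387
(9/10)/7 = 9/70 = 0.13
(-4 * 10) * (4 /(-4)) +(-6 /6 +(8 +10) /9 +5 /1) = 46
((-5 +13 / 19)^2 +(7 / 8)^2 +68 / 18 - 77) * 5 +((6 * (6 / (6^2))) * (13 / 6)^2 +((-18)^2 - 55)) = 4.54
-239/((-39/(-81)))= -6453/13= -496.38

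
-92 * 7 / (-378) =46 / 27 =1.70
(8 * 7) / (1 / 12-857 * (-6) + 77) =96 / 8947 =0.01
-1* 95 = -95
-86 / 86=-1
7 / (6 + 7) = 7 / 13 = 0.54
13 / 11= 1.18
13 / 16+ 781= 12509 / 16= 781.81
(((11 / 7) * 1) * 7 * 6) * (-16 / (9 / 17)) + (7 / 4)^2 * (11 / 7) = -95513 / 48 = -1989.85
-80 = -80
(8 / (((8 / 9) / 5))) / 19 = 45 / 19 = 2.37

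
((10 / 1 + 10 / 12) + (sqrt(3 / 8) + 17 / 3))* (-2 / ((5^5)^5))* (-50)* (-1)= -66 / 11920928955078125- sqrt(6) / 11920928955078125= -0.00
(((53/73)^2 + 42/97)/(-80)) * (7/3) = -3474037/124059120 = -0.03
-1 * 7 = -7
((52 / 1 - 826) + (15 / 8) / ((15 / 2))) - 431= -4819 / 4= -1204.75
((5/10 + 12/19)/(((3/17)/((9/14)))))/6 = 731/1064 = 0.69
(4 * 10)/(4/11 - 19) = -88/41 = -2.15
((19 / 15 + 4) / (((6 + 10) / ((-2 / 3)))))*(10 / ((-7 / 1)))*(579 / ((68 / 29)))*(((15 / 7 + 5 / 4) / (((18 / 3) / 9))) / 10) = 8401097 / 213248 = 39.40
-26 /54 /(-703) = 13 /18981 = 0.00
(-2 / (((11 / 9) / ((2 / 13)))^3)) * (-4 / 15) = 15552 / 14621035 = 0.00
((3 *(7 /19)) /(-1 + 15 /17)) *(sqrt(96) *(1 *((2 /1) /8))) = -357 *sqrt(6) /38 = -23.01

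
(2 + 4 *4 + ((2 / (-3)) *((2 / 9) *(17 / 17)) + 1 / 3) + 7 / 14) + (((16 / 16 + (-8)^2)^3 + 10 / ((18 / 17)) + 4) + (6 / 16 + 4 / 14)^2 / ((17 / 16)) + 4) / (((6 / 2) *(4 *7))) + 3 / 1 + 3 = 922019081 / 279888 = 3294.24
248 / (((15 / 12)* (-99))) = -992 / 495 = -2.00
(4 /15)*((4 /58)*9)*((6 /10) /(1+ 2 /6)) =54 /725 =0.07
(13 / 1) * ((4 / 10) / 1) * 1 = 26 / 5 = 5.20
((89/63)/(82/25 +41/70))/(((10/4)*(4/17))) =7565/12177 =0.62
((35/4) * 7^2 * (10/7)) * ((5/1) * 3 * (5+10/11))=1194375/22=54289.77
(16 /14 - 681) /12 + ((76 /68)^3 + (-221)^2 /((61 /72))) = 1449861784513 /25174212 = 57593.13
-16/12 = -4/3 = -1.33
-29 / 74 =-0.39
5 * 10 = 50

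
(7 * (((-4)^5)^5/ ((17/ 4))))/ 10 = -15762598695796736/ 85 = -185442337597608.66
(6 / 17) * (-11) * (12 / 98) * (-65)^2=-1673100 / 833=-2008.52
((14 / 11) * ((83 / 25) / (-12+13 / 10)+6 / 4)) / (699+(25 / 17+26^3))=151487 / 1828469500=0.00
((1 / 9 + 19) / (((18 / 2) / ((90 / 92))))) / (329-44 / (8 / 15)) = 860 / 102051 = 0.01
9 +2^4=25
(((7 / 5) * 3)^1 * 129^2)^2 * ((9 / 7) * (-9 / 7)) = -201876780249 / 25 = -8075071209.96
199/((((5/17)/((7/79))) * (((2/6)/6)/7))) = 2983806/395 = 7553.94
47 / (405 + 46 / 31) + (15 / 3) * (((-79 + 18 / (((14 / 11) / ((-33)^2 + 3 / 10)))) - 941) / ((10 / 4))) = 12689346202 / 441035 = 28771.74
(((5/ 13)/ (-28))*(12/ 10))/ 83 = -3/ 15106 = -0.00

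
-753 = -753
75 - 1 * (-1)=76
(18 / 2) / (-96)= -3 / 32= -0.09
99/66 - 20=-18.50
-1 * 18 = -18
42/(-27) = -1.56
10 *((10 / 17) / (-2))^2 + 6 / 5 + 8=14544 / 1445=10.07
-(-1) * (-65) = -65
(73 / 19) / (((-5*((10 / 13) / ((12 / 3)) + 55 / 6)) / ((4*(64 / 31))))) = -9984 / 14725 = -0.68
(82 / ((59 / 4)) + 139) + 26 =10063 / 59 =170.56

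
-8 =-8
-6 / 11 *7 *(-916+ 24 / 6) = 38304 / 11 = 3482.18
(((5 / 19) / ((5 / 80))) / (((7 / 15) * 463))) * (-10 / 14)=-6000 / 431053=-0.01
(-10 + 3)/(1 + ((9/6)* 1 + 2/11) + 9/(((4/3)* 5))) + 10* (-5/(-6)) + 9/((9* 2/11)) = 64381/5322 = 12.10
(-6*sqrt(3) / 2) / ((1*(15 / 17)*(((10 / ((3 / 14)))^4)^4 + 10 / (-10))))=-43046721*sqrt(3) / 6405745111204032752941176457927435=-0.00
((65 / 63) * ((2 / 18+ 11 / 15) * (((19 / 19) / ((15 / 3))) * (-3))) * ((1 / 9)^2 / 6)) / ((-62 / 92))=11362 / 7118685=0.00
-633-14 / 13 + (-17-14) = -8646 / 13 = -665.08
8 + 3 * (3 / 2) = 25 / 2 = 12.50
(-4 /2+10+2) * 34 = 340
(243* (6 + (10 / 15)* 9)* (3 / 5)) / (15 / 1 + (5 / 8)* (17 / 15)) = 111.38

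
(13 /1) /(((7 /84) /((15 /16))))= 585 /4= 146.25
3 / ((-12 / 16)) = -4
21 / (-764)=-21 / 764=-0.03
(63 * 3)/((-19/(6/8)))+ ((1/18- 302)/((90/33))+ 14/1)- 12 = -59597/513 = -116.17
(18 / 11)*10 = 16.36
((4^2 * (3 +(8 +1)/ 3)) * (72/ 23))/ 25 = 6912/ 575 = 12.02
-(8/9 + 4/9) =-4/3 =-1.33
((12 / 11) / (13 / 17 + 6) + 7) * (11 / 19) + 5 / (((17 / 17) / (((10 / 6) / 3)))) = 136156 / 19665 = 6.92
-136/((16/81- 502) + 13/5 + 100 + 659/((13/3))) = 179010/325279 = 0.55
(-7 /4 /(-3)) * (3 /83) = 7 /332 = 0.02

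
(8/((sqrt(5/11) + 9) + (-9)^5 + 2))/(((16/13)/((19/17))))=-80203123/651785777943-247 * sqrt(55)/1303571555886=-0.00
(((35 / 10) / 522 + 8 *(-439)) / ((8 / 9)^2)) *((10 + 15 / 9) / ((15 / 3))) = -76996941 / 7424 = -10371.36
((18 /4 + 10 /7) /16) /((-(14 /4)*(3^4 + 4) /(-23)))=1909 /66640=0.03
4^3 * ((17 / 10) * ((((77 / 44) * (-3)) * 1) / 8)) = -357 / 5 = -71.40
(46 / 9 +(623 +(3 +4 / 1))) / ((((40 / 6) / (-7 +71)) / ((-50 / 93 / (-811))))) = 914560 / 226269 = 4.04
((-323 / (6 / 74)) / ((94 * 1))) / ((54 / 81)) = -11951 / 188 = -63.57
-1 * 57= -57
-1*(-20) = 20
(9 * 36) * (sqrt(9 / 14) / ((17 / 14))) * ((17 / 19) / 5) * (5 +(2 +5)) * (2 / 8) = 2916 * sqrt(14) / 95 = 114.85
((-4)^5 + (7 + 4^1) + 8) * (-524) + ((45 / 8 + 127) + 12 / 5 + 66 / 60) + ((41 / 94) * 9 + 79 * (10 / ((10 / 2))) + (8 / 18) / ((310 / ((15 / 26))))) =239528515459 / 454584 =526918.05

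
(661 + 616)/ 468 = 1277/ 468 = 2.73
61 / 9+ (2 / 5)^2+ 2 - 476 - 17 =-108914 / 225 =-484.06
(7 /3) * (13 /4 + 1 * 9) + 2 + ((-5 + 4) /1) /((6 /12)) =343 /12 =28.58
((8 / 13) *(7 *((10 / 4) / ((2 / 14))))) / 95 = 196 / 247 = 0.79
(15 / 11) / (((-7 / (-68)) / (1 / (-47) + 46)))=2204220 / 3619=609.07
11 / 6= 1.83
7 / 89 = 0.08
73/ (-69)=-73/ 69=-1.06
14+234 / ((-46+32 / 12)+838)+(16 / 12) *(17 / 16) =56183 / 3576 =15.71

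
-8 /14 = -4 /7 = -0.57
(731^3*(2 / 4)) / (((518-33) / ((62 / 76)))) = 12109154621 / 36860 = 328517.49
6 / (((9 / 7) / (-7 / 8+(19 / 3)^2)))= 19775 / 108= 183.10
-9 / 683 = -0.01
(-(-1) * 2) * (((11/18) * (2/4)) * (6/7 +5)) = 451/126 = 3.58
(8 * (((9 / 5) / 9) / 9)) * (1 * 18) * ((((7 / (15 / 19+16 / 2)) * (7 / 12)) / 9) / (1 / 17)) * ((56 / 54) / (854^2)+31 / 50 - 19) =-2922587416042 / 56625712875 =-51.61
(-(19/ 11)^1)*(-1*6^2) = 684/ 11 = 62.18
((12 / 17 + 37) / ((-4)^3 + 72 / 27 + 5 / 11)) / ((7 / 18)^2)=-6853572 / 1673497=-4.10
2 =2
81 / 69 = 27 / 23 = 1.17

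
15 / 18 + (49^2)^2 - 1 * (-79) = 34589285 / 6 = 5764880.83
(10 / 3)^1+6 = 28 / 3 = 9.33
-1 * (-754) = 754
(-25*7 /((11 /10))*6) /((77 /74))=-111000 /121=-917.36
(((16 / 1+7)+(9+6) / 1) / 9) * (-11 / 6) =-7.74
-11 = -11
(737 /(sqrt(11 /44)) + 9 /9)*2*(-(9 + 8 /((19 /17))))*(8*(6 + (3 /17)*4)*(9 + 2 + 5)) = -40914070.59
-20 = -20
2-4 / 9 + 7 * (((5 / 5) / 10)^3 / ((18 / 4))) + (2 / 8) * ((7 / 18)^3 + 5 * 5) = 22808411 / 2916000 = 7.82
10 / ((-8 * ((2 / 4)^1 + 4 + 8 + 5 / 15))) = -15 / 154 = -0.10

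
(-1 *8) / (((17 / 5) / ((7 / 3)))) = -280 / 51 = -5.49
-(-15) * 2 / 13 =30 / 13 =2.31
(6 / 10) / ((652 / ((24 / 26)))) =9 / 10595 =0.00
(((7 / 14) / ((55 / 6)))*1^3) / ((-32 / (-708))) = 531 / 440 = 1.21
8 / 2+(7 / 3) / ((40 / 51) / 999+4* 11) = 9086065 / 2241796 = 4.05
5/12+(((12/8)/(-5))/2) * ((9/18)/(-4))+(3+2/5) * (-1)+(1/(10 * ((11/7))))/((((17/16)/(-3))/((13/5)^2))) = -9378157/2244000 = -4.18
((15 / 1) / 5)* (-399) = -1197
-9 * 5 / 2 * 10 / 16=-225 / 16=-14.06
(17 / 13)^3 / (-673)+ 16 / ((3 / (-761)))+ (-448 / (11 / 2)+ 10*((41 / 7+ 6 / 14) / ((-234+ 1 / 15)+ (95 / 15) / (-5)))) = -69293838454364 / 16736058339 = -4140.39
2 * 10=20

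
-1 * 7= -7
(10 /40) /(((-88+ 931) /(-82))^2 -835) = -1681 /4903891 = -0.00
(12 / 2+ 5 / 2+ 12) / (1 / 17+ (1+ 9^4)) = 697 / 223110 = 0.00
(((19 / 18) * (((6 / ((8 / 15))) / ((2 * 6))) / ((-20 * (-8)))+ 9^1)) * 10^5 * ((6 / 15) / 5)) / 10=730075 / 96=7604.95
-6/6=-1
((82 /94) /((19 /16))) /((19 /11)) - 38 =-637530 /16967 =-37.57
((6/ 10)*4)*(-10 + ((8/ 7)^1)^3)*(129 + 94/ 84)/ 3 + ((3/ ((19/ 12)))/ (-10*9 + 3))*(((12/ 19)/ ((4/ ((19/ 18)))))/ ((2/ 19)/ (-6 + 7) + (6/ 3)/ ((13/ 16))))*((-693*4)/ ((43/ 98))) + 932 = 157644556136/ 2847338697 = 55.37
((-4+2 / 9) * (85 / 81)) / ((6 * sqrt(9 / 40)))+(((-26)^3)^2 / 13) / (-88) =-2970344 / 11- 2890 * sqrt(10) / 6561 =-270032.67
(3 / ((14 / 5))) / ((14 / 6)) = 45 / 98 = 0.46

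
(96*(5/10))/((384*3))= 1/24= 0.04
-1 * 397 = -397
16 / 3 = 5.33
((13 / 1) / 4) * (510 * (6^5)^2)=100222686720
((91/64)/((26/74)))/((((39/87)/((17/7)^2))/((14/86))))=310097/35776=8.67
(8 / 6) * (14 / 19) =56 / 57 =0.98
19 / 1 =19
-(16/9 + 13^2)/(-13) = 1537/117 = 13.14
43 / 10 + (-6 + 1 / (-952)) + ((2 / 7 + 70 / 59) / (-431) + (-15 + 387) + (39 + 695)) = 133666184187 / 121042040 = 1104.30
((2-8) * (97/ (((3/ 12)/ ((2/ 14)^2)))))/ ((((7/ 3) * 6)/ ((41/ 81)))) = -15908/ 9261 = -1.72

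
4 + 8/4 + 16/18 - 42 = -316/9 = -35.11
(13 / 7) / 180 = 13 / 1260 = 0.01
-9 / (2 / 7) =-63 / 2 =-31.50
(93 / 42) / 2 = 31 / 28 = 1.11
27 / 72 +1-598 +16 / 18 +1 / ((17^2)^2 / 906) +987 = 391.27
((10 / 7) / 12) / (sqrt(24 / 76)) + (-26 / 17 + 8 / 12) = -44 / 51 + 5 * sqrt(114) / 252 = -0.65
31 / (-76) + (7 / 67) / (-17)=-35841 / 86564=-0.41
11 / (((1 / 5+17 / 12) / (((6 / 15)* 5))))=1320 / 97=13.61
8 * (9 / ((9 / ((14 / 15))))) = 112 / 15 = 7.47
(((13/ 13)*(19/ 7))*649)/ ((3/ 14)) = 24662/ 3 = 8220.67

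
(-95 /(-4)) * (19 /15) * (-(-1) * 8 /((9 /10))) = 7220 /27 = 267.41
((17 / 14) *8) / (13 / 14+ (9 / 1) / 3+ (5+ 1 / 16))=1088 / 1007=1.08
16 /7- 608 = -4240 /7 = -605.71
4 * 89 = 356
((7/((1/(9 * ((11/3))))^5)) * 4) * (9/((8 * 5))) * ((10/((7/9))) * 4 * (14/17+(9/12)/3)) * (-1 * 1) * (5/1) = -1157037894045/17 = -68061052590.88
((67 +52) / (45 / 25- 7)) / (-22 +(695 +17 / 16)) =-952 / 28041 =-0.03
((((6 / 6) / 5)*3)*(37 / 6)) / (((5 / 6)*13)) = 111 / 325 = 0.34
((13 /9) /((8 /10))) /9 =0.20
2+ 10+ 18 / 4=33 / 2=16.50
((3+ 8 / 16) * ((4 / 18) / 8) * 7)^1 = 49 / 72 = 0.68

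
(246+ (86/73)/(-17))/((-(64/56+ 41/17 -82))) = 427280/136291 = 3.14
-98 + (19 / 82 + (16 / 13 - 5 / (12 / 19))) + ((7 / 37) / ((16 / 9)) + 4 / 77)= -7601999063 / 72888816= -104.30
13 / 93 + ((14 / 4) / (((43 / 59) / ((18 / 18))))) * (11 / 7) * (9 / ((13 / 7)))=3817025 / 103974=36.71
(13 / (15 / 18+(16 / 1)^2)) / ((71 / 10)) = 780 / 109411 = 0.01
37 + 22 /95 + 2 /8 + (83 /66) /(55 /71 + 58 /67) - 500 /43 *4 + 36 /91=-7.87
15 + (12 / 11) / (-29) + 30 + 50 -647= -176100 / 319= -552.04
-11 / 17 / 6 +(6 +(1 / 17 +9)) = 1525 / 102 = 14.95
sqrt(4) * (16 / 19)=1.68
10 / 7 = 1.43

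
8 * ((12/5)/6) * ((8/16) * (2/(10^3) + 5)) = 5002/625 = 8.00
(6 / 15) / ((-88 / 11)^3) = -1 / 1280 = -0.00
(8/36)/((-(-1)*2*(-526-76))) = -1/5418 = -0.00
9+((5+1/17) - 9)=86/17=5.06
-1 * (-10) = 10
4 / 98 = 2 / 49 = 0.04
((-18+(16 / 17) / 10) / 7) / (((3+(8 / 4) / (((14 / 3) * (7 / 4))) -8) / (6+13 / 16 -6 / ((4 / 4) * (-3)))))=751107 / 158440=4.74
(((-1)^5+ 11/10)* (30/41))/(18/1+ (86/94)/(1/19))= 141/68183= 0.00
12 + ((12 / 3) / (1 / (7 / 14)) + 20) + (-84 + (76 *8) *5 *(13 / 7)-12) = 39086 / 7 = 5583.71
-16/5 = -3.20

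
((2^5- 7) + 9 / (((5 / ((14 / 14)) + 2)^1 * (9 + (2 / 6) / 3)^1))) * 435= 6277485 / 574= 10936.39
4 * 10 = 40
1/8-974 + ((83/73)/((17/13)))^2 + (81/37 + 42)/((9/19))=-1203249432833/1367591928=-879.83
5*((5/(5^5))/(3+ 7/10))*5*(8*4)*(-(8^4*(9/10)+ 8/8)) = -1179968/925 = -1275.64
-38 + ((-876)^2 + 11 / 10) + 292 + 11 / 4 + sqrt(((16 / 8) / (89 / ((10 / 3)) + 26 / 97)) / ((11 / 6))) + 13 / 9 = 2* sqrt(837349590) / 287749 + 138174353 / 180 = 767635.50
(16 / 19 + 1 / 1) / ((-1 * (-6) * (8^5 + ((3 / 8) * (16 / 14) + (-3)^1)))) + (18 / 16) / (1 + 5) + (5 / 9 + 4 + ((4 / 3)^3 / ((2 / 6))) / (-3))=2233382345 / 941285232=2.37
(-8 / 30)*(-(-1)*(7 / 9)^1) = -28 / 135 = -0.21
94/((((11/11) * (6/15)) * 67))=3.51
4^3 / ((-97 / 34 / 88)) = -1974.10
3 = 3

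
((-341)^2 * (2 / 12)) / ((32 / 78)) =1511653 / 32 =47239.16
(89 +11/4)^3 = 49430863/64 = 772357.23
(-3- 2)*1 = -5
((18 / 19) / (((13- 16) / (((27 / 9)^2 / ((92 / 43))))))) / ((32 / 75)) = -3.11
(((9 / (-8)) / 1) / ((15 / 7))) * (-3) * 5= 63 / 8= 7.88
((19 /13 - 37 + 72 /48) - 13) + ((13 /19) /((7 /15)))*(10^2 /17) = -2258203 /58786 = -38.41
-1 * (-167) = 167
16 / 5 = 3.20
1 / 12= 0.08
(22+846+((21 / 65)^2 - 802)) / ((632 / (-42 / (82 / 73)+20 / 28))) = -1469908533 / 383173700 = -3.84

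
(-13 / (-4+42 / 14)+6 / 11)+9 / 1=248 / 11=22.55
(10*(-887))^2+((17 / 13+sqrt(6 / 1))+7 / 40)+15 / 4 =sqrt(6)+40911990721 / 520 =78676907.68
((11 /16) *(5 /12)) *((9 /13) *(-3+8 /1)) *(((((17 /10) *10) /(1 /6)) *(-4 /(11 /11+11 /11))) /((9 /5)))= -23375 /208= -112.38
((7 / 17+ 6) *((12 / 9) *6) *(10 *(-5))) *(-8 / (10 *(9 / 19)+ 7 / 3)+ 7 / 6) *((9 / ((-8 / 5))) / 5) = 40875 / 403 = 101.43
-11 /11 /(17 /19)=-19 /17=-1.12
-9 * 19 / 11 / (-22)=0.71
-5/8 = -0.62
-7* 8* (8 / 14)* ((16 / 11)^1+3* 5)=-5792 / 11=-526.55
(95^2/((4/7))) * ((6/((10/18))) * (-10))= -1705725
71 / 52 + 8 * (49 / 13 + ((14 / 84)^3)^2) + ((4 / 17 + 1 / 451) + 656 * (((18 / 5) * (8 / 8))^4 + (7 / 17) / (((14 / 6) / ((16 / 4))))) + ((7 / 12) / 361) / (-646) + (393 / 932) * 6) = 16065448005967113176851 / 145152018906716250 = 110680.16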